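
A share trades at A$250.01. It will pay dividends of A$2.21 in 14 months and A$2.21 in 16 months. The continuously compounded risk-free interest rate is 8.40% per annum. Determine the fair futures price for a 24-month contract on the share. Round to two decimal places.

PV(dividends) I = 2.21·e^(−0.0840·14/12) + 2.21·e^(−0.0840·16/12)
I = 2.0037 + 1.9758 = 3.9795
F = (S − I)·e^(rT) = (250.01 − 3.9795) · e^(0.0840·24/12)
= 246.0305 · e^0.168000 = 246.0305 × 1.182937 = A$291.04

A$291.04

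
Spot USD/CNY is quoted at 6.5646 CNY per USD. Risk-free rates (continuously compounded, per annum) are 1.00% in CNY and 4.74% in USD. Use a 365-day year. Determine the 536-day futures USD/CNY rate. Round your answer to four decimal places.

6.2138

F = S·e^((r_CNY − r_USD)T) = 6.5646 · e^((0.0100 − 0.0474) × 536/365)
= 6.5646 · e^-0.054922 = 6.5646 × 0.946559
F = 6.2138 CNY per USD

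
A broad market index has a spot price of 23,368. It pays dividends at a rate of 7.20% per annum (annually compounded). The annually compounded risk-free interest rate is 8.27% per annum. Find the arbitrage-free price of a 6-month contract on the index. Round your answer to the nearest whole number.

F = S · (1+r)^T / (1+q)^T
= 23368 × 1.040529 / 1.035374 = 23368 × 1.004979
F = 23,484

23,484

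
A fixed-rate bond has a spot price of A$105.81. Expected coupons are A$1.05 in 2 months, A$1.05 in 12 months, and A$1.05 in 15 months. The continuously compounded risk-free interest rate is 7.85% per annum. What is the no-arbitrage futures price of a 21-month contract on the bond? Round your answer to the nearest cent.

A$118.00

PV(coupons) I = 1.05·e^(−0.0785·2/12) + 1.05·e^(−0.0785·12/12) + 1.05·e^(−0.0785·15/12)
I = 1.0364 + 0.9707 + 0.9519 = 2.9590
F = (S − I)·e^(rT) = (105.81 − 2.9590) · e^(0.0785·21/12)
= 102.8510 · e^0.137375 = 102.8510 × 1.147258 = A$118.00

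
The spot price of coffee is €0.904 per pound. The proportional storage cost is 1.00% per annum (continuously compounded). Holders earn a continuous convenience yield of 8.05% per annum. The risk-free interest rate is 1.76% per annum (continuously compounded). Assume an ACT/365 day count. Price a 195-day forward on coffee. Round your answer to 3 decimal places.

Net carry = r + u − y = 0.0176 + 0.0100 − 0.0805 = -0.0529
F = S·e^((r+u−y)T) = 0.904 · e^(-0.0529 × 195/365) = 0.904 · e^-0.028262
= 0.904 × 0.972134 = €0.879 per pound

€0.879 per pound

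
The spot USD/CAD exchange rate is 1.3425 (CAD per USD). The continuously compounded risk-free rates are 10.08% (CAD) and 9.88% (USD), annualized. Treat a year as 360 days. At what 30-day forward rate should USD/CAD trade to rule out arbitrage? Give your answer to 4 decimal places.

F = S·e^((r_CAD − r_USD)T) = 1.3425 · e^((0.1008 − 0.0988) × 30/360)
= 1.3425 · e^0.000167 = 1.3425 × 1.000167
F = 1.3427 CAD per USD

1.3427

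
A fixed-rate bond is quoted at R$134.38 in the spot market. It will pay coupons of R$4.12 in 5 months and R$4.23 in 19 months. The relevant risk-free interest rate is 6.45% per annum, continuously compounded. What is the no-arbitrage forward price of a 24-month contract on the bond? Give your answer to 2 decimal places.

R$143.97

PV(coupons) I = 4.12·e^(−0.0645·5/12) + 4.23·e^(−0.0645·19/12)
I = 4.0107 + 3.8193 = 7.8300
F = (S − I)·e^(rT) = (134.38 − 7.8300) · e^(0.0645·24/12)
= 126.5500 · e^0.129000 = 126.5500 × 1.137690 = R$143.97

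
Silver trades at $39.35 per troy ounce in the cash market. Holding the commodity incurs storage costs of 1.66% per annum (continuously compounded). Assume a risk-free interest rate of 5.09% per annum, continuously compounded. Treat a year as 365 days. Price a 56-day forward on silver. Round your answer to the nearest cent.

Net carry = r + u − y = 0.0509 + 0.0166 − 0.0000 = 0.0675
F = S·e^((r+u−y)T) = 39.35 · e^(0.0675 × 56/365) = 39.35 · e^0.010356
= 39.35 × 1.010410 = $39.76 per troy ounce

$39.76 per troy ounce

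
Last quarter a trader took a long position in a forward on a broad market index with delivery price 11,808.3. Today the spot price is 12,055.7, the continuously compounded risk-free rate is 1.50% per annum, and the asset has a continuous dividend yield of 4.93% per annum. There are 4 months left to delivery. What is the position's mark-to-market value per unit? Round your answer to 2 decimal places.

109.80

Current fair forward for the remaining 4 months: F = S·e^((r − q)·T), (r − q) = 0.0150 − 0.0493 = -0.0343
F = 12055.7 · e^(-0.0343 × 4/12) = 12055.7 × 0.98863178 = 11918.6482
Value of long forward = (F − K)·e^(−rT) = (11918.6482 − 11808.3) · e^(−0.0150·4/12)
= 110.3482 × 0.99501248 = 109.80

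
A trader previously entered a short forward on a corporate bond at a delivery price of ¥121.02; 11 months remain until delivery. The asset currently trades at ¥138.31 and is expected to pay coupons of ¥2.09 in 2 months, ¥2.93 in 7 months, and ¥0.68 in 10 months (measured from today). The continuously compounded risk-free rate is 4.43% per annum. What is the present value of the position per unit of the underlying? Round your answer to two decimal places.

-¥16.52

PV(remaining coupons) I = 2.09·e^(−0.0443·2/12) + 2.93·e^(−0.0443·7/12) + 0.68·e^(−0.0443·10/12) = 5.5852
Current forward F = (S − I)·e^(rT) = (138.31 − 5.5852)·e^(0.0443·11/12) = 132.7248 × 1.041444 = 138.2254
Value (long) = (F − K)·e^(−rT) = (138.2254 − 121.02) × 0.960205 = 16.5207
Short position value = −(long value) = -¥16.52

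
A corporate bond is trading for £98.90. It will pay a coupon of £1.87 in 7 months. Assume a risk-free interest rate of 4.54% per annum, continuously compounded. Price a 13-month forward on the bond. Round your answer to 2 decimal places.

£101.97

PV(coupons) I = 1.87·e^(−0.0454·7/12)
I = 1.8211
F = (S − I)·e^(rT) = (98.90 − 1.8211) · e^(0.0454·13/12)
= 97.0789 · e^0.049183 = 97.0789 × 1.050413 = £101.97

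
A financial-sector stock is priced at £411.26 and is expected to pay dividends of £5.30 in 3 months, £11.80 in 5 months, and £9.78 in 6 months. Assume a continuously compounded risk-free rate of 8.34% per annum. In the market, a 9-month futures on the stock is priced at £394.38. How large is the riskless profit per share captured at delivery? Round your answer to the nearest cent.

£15.78 per share

PV(dividends) I = 5.30·e^(−0.0834·3/12) + 11.80·e^(−0.0834·5/12) + 9.78·e^(−0.0834·6/12) = 25.9682
Fair futures F* = (S − I)·e^(rT) = (411.26 − 25.9682)·e^0.062550 = 385.2918 × 1.064548 = 410.1616
Market £394.38 < fair 410.1616: forward underpriced → reverse cash-and-carry (short the stock, invest proceeds at r, pay the dividends, go long the forward).
Profit at T = |F_mkt − F*| = |394.38 − 410.1616| = £15.78 per share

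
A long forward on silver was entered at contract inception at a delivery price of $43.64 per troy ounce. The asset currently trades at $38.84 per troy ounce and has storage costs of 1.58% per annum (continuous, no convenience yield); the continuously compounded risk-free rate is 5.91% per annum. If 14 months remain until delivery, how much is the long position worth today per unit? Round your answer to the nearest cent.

Current fair forward for the remaining 14 months: F = S·e^((r + u)·T), (r + u) = 0.0591 + 0.0158 = 0.0749
F = 38.84 · e^(0.0749 × 14/12) = 38.84 × 1.091315 = 42.3867
Value of long forward = (F − K)·e^(−rT) = (42.3867 − 43.64) · e^(−0.0591·14/12)
= -1.2533 × 0.933373 = -1.17

-$1.17 per troy ounce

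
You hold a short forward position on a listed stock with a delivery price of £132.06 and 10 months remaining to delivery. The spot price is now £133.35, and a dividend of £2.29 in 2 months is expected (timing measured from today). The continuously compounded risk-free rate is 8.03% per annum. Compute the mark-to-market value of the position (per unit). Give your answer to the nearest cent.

PV(remaining dividends) I = 2.29·e^(−0.0803·2/12) = 2.2596
Current forward F = (S − I)·e^(rT) = (133.35 − 2.2596)·e^(0.0803·10/12) = 131.0904 × 1.069206 = 140.1626
Value (long) = (F − K)·e^(−rT) = (140.1626 − 132.06) × 0.935273 = 7.5781
Short position value = −(long value) = -£7.58

-£7.58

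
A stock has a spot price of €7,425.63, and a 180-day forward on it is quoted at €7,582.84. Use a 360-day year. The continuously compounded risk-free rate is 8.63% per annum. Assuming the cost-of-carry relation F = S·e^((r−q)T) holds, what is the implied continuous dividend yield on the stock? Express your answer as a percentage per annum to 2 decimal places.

4.44%

From F = S·e^((r−q)T): (r − q) = ln(F/S)/T
ln(7582.84/7425.63) = ln(1.021171) = 0.020950
(r − q) = 0.020950 / (180/360) = 0.041900
q = r − ln(F/S)/T = 0.0863 − 0.041900 = 0.044400
q = 4.44%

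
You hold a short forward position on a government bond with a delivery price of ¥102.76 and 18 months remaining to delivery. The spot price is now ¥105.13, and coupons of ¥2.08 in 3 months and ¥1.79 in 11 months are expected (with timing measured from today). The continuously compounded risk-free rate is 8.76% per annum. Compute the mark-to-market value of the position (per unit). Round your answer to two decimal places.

-¥11.34

PV(remaining coupons) I = 2.08·e^(−0.0876·3/12) + 1.79·e^(−0.0876·11/12) = 3.6868
Current forward F = (S − I)·e^(rT) = (105.13 − 3.6868)·e^(0.0876·18/12) = 101.4432 × 1.140424 = 115.6883
Value (long) = (F − K)·e^(−rT) = (115.6883 − 102.76) × 0.876867 = 11.3364
Short position value = −(long value) = -¥11.34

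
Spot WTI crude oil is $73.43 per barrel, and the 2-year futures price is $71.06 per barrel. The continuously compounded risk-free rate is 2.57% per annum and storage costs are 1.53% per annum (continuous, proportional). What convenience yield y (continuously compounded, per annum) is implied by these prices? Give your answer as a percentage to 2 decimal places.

5.74%

F = S·e^((r+u−y)T) ⇒ (r+u−y) = ln(F/S)/T
ln(71.06/73.43) = -0.032808; /T ⇒ -0.016404
y = r + u − ln(F/S)/T = 0.0257 + 0.0153 + 0.016404 = 0.057404
y = 5.74%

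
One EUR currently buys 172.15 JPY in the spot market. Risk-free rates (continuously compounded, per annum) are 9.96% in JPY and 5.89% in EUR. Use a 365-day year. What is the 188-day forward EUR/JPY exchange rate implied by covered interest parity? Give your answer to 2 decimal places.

F = S·e^((r_JPY − r_EUR)T) = 172.15 · e^((0.0996 − 0.0589) × 188/365)
= 172.15 · e^0.020963 = 172.15 × 1.021184
F = 175.80 JPY per EUR

175.80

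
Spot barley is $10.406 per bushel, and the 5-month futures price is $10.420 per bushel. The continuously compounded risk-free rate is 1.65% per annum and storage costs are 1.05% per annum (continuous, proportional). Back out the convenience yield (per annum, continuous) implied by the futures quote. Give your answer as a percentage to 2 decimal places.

F = S·e^((r+u−y)T) ⇒ (r+u−y) = ln(F/S)/T
ln(10.420/10.406) = 0.001344; /T ⇒ 0.003226
y = r + u − ln(F/S)/T = 0.0165 + 0.0105 − 0.003226 = 0.023774
y = 2.38%

2.38%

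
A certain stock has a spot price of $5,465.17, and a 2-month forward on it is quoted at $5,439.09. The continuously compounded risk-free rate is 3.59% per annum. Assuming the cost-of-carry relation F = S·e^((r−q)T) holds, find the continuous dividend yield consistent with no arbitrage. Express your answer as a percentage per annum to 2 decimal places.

6.46%

From F = S·e^((r−q)T): (r − q) = ln(F/S)/T
ln(5439.09/5465.17) = ln(0.995228) = -0.004783
(r − q) = -0.004783 / (2/12) = -0.028698
q = r − ln(F/S)/T = 0.0359 + 0.028698 = 0.064598
q = 6.46%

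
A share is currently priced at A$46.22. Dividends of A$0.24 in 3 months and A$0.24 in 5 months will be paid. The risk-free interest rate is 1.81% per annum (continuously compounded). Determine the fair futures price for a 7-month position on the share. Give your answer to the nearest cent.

PV(dividends) I = 0.24·e^(−0.0181·3/12) + 0.24·e^(−0.0181·5/12)
I = 0.2389 + 0.2382 = 0.4771
F = (S − I)·e^(rT) = (46.22 − 0.4771) · e^(0.0181·7/12)
= 45.7429 · e^0.010558 = 45.7429 × 1.010614 = A$46.23

A$46.23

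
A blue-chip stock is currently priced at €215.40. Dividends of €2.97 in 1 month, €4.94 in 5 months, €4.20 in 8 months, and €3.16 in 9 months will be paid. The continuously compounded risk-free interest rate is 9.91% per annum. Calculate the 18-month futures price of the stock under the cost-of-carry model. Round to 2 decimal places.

PV(dividends) I = 2.97·e^(−0.0991·1/12) + 4.94·e^(−0.0991·5/12) + 4.20·e^(−0.0991·8/12) + 3.16·e^(−0.0991·9/12)
I = 2.9456 + 4.7402 + 3.9315 + 2.9336 = 14.5509
F = (S − I)·e^(rT) = (215.40 − 14.5509) · e^(0.0991·18/12)
= 200.8491 · e^0.148650 = 200.8491 × 1.160267 = €233.04

€233.04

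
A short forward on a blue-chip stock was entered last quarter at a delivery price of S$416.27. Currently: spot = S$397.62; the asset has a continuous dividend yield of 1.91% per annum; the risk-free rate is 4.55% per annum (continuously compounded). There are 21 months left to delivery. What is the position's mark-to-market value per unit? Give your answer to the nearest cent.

Current fair forward for the remaining 21 months: F = S·e^((r − q)·T), (r − q) = 0.0455 − 0.0191 = 0.0264
F = 397.62 · e^(0.0264 × 21/12) = 397.62 × 1.047284 = 416.4211
Value of long forward = (F − K)·e^(−rT) = (416.4211 − 416.27) · e^(−0.0455·21/12)
= 0.1511 × 0.923463 = 0.14
Short position value = −(long value) = -S$0.14

-S$0.14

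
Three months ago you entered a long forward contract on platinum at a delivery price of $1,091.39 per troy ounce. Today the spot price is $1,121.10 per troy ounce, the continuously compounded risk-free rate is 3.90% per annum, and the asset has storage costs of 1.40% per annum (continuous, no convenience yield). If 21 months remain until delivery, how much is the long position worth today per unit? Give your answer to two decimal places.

$129.52 per troy ounce

Current fair forward for the remaining 21 months: F = S·e^((r + u)·T), (r + u) = 0.0390 + 0.0140 = 0.0530
F = 1121.10 · e^(0.0530 × 21/12) = 1121.10 × 1.09718740 = 1230.0568
Value of long forward = (F − K)·e^(−rT) = (1230.0568 − 1091.39) · e^(−0.0390·21/12)
= 138.6668 × 0.93402694 = 129.52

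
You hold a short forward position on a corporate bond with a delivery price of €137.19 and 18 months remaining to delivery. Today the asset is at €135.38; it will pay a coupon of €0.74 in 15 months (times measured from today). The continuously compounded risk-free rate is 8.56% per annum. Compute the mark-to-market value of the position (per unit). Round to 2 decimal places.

-€14.06

PV(remaining coupons) I = 0.74·e^(−0.0856·15/12) = 0.6649
Current forward F = (S − I)·e^(rT) = (135.38 − 0.6649)·e^(0.0856·18/12) = 134.7151 × 1.137008 = 153.1721
Value (long) = (F − K)·e^(−rT) = (153.1721 − 137.19) × 0.879502 = 14.0563
Short position value = −(long value) = -€14.06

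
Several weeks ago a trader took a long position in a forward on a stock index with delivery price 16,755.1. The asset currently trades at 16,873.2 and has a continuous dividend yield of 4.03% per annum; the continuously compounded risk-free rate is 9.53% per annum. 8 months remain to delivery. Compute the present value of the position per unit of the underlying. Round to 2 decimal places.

702.21

Current fair forward for the remaining 8 months: F = S·e^((r − q)·T), (r − q) = 0.0953 − 0.0403 = 0.0550
F = 16873.2 · e^(0.0550 × 8/12) = 16873.2 × 1.03734718 = 17503.3664
Value of long forward = (F − K)·e^(−rT) = (17503.3664 − 16755.1) · e^(−0.0953·8/12)
= 748.2664 × 0.93844284 = 702.21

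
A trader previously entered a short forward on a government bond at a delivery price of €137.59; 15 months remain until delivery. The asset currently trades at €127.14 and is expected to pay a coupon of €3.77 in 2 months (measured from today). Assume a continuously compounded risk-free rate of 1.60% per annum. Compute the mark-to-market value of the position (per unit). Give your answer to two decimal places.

PV(remaining coupons) I = 3.77·e^(−0.0160·2/12) = 3.7600
Current forward F = (S − I)·e^(rT) = (127.14 − 3.7600)·e^(0.0160·15/12) = 123.3800 × 1.020201 = 125.8724
Value (long) = (F − K)·e^(−rT) = (125.8724 − 137.59) × 0.980199 = -11.4856
Short position value = −(long value) = €11.49

€11.49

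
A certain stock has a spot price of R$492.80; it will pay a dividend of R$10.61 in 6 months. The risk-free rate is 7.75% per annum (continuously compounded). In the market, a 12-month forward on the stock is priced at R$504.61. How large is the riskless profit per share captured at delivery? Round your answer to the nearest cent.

R$16.87 per share

PV(dividends) I = 10.61·e^(−0.0775·6/12) = 10.2067
Fair forward F* = (S − I)·e^(rT) = (492.80 − 10.2067)·e^0.077500 = 482.5933 × 1.080582 = 521.4816
Market R$504.61 < fair 521.4816: forward underpriced → reverse cash-and-carry (short the stock, invest proceeds at r, pay the dividends, go long the forward).
Profit at T = |F_mkt − F*| = |504.61 − 521.4816| = R$16.87 per share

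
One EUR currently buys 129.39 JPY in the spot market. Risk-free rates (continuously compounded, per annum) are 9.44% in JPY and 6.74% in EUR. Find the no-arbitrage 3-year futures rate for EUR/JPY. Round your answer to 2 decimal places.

140.31

F = S·e^((r_JPY − r_EUR)T) = 129.39 · e^((0.0944 − 0.0674) × 3)
= 129.39 · e^0.081000 = 129.39 × 1.084371
F = 140.31 JPY per EUR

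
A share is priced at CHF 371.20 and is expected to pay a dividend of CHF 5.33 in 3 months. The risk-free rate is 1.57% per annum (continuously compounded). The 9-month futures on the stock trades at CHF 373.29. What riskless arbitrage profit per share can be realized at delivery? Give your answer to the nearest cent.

CHF 3.07 per share

PV(dividends) I = 5.33·e^(−0.0157·3/12) = 5.3091
Fair futures F* = (S − I)·e^(rT) = (371.20 − 5.3091)·e^0.011775 = 365.8909 × 1.011845 = 370.2249
Market CHF 373.29 > fair 370.2249: forward overpriced → cash-and-carry (borrow at r, buy the stock and collect the dividends, short the forward).
Profit at T = |F_mkt − F*| = |373.29 − 370.2249| = CHF 3.07 per share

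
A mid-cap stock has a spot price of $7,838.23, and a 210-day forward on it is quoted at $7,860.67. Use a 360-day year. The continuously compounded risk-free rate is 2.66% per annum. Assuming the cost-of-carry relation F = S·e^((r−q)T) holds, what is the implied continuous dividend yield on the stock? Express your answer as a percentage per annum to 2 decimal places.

From F = S·e^((r−q)T): (r − q) = ln(F/S)/T
ln(7860.67/7838.23) = ln(1.002863) = 0.002859
(r − q) = 0.002859 / (210/360) = 0.004901
q = r − ln(F/S)/T = 0.0266 − 0.004901 = 0.021699
q = 2.17%

2.17%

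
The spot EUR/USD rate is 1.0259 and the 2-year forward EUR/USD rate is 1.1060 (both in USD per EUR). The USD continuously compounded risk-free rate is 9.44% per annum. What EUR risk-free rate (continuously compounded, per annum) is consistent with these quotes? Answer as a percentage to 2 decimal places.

F = S·e^((r_USD − r_EUR)T) ⇒ r_EUR = r_USD − ln(F/S)/T
ln(1.1060/1.0259) = 0.075180; /(2) = 0.037590
r_EUR = 0.0944 − 0.037590 = 0.056810
r_EUR = 5.68%

5.68%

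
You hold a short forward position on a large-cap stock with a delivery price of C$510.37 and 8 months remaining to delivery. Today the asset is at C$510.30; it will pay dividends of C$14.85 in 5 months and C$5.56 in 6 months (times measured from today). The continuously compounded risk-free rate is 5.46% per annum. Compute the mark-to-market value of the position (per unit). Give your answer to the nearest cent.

PV(remaining dividends) I = 14.85·e^(−0.0546·5/12) + 5.56·e^(−0.0546·6/12) = 19.9262
Current forward F = (S − I)·e^(rT) = (510.30 − 19.9262)·e^(0.0546·8/12) = 490.3738 × 1.037071 = 508.5524
Value (long) = (F − K)·e^(−rT) = (508.5524 − 510.37) × 0.964255 = -1.7526
Short position value = −(long value) = C$1.75

C$1.75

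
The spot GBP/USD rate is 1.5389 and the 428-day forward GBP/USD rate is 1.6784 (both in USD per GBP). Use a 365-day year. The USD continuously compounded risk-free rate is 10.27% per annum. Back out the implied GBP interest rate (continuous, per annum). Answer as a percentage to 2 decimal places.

F = S·e^((r_USD − r_GBP)T) ⇒ r_GBP = r_USD − ln(F/S)/T
ln(1.6784/1.5389) = 0.086773; /(428/365) = 0.074000
r_GBP = 0.1027 − 0.074000 = 0.028700
r_GBP = 2.87%

2.87%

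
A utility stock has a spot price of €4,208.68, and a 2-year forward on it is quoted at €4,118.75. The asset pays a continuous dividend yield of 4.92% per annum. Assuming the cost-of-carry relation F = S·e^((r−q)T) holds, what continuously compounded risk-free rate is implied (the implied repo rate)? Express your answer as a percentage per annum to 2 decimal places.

From F = S·e^((r−q)T): (r − q) = ln(F/S)/T
ln(4118.75/4208.68) = ln(0.978632) = -0.021600
(r − q) = -0.021600 / (2) = -0.010800
r = ln(F/S)/T + q = -0.010800 + 0.0492 = 0.038400
r = 3.84%

3.84%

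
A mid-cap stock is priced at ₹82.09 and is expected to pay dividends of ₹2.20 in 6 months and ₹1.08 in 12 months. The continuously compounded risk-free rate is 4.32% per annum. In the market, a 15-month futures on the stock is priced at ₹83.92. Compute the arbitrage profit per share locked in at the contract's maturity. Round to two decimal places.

₹0.64 per share

PV(dividends) I = 2.20·e^(−0.0432·6/12) + 1.08·e^(−0.0432·12/12) = 3.1873
Fair futures F* = (S − I)·e^(rT) = (82.09 − 3.1873)·e^0.054000 = 78.9027 × 1.055485 = 83.2806
Market ₹83.92 > fair 83.2806: forward overpriced → cash-and-carry (borrow at r, buy the stock and collect the dividends, short the forward).
Profit at T = |F_mkt − F*| = |83.92 − 83.2806| = ₹0.64 per share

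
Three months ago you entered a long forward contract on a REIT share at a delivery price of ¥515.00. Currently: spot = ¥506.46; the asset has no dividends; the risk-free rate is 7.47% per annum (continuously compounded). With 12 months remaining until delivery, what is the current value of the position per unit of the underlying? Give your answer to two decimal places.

¥28.53

Current fair forward for the remaining 12 months: F = S·e^(r·T), r = 0.0747
F = 506.46 · e^(0.0747 × 12/12) = 506.46 × 1.077561 = 545.7415
Value of long forward = (F − K)·e^(−rT) = (545.7415 − 515.00) · e^(−0.0747·12/12)
= 30.7415 × 0.928022 = 28.53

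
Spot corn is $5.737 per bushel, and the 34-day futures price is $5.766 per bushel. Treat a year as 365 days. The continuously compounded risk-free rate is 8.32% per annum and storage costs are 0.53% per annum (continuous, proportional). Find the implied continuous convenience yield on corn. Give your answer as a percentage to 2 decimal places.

3.44%

F = S·e^((r+u−y)T) ⇒ (r+u−y) = ln(F/S)/T
ln(5.766/5.737) = 0.005042; /T ⇒ 0.054127
y = r + u − ln(F/S)/T = 0.0832 + 0.0053 − 0.054127 = 0.034373
y = 3.44%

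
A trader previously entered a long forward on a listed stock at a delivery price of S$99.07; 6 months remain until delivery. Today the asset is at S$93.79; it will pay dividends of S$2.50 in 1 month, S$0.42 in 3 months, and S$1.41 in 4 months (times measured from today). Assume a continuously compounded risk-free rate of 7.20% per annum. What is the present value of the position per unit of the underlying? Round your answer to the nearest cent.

-S$6.05

PV(remaining dividends) I = 2.50·e^(−0.0720·1/12) + 0.42·e^(−0.0720·3/12) + 1.41·e^(−0.0720·4/12) = 4.2741
Current forward F = (S − I)·e^(rT) = (93.79 − 4.2741)·e^(0.0720·6/12) = 89.5159 × 1.036656 = 92.7972
Value (long) = (F − K)·e^(−rT) = (92.7972 − 99.07) × 0.964640 = -6.0510
Value = -S$6.05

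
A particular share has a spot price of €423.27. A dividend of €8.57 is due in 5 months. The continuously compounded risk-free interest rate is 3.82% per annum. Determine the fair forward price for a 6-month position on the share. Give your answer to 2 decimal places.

€422.83

PV(dividends) I = 8.57·e^(−0.0382·5/12)
I = 8.4347
F = (S − I)·e^(rT) = (423.27 − 8.4347) · e^(0.0382·6/12)
= 414.8353 · e^0.019100 = 414.8353 × 1.019284 = €422.83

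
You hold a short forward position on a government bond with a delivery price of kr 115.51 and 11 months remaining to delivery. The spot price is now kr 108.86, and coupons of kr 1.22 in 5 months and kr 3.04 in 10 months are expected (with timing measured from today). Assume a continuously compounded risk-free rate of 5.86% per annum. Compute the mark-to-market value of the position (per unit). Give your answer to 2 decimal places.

PV(remaining coupons) I = 1.22·e^(−0.0586·5/12) + 3.04·e^(−0.0586·10/12) = 4.0857
Current forward F = (S − I)·e^(rT) = (108.86 − 4.0857)·e^(0.0586·11/12) = 104.7743 × 1.055186 = 110.5564
Value (long) = (F − K)·e^(−rT) = (110.5564 − 115.51) × 0.947701 = -4.6945
Short position value = −(long value) = kr 4.69

kr 4.69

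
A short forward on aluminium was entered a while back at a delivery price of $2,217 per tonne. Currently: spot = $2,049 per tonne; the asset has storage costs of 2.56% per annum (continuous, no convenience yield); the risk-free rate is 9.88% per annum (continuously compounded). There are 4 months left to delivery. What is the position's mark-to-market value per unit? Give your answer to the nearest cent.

$78.62 per tonne

Current fair forward for the remaining 4 months: F = S·e^((r + u)·T), (r + u) = 0.0988 + 0.0256 = 0.1244
F = 2049 · e^(0.1244 × 4/12) = 2049 × 1.04233842 = 2135.7514
Value of long forward = (F − K)·e^(−rT) = (2135.7514 − 2217) · e^(−0.0988·4/12)
= -81.2486 × 0.96760306 = -78.62
Short position value = −(long value) = $78.62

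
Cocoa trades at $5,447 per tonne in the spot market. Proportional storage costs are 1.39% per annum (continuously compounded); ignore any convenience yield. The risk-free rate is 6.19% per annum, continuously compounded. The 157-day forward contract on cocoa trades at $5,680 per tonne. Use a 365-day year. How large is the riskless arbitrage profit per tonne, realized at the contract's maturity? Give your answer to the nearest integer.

$52 per tonne

Fair forward: F* = S·e^(carry·T), with carry = (r + u) = 0.0619 + 0.0139 = 0.0758
F* = 5447 · e^(0.0758 × 157/365) = 5447 · e^0.032604 = 5447 × 1.033141 = $5627.5190
Market $5680 > fair $5627.5190: forward overpriced → cash-and-carry (buy spot, short the forward).
At maturity, profit = |F_mkt − F*| = |5680 − 5627.5190| = $52 per tonne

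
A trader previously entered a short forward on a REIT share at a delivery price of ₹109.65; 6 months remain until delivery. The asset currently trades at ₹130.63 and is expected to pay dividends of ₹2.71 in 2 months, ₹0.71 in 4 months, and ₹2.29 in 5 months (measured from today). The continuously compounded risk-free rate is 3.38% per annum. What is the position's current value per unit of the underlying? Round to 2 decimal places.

PV(remaining dividends) I = 2.71·e^(−0.0338·2/12) + 0.71·e^(−0.0338·4/12) + 2.29·e^(−0.0338·5/12) = 5.6548
Current forward F = (S − I)·e^(rT) = (130.63 − 5.6548)·e^(0.0338·6/12) = 124.9752 × 1.017044 = 127.1053
Value (long) = (F − K)·e^(−rT) = (127.1053 − 109.65) × 0.983242 = 17.1628
Short position value = −(long value) = -₹17.16

-₹17.16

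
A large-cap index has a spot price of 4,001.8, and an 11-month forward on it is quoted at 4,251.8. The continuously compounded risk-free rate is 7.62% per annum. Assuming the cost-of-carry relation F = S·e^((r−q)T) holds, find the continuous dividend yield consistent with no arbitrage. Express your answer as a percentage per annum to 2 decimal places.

1.01%

From F = S·e^((r−q)T): (r − q) = ln(F/S)/T
ln(4251.8/4001.8) = ln(1.062472) = 0.060598
(r − q) = 0.060598 / (11/12) = 0.066107
q = r − ln(F/S)/T = 0.0762 − 0.066107 = 0.010093
q = 1.01%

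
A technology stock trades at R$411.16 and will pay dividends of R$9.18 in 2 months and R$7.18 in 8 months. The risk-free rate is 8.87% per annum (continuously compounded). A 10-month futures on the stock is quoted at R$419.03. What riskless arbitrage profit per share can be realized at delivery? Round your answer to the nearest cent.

R$6.65 per share

PV(dividends) I = 9.18·e^(−0.0887·2/12) + 7.18·e^(−0.0887·8/12) = 15.8130
Fair futures F* = (S − I)·e^(rT) = (411.16 − 15.8130)·e^0.073917 = 395.3470 × 1.076717 = 425.6768
Market R$419.03 < fair 425.6768: forward underpriced → reverse cash-and-carry (short the stock, invest proceeds at r, pay the dividends, go long the forward).
Profit at T = |F_mkt − F*| = |419.03 − 425.6768| = R$6.65 per share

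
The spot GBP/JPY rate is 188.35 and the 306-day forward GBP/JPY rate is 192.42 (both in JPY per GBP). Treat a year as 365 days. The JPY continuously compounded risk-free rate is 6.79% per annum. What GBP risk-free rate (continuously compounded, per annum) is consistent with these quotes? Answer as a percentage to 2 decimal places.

F = S·e^((r_JPY − r_GBP)T) ⇒ r_GBP = r_JPY − ln(F/S)/T
ln(192.42/188.35) = 0.021379; /(306/365) = 0.025501
r_GBP = 0.0679 − 0.025501 = 0.042399
r_GBP = 4.24%

4.24%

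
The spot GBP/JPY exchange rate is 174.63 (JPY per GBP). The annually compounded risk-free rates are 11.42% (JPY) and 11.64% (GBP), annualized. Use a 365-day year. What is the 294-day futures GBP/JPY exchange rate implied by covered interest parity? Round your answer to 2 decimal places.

By covered interest parity, F = S · (1+r_JPY)^T / (1+r_GBP)^T
= 174.63 × 1.091008 / 1.092743 = 174.63 × 0.998412
F = 174.35 JPY per GBP

174.35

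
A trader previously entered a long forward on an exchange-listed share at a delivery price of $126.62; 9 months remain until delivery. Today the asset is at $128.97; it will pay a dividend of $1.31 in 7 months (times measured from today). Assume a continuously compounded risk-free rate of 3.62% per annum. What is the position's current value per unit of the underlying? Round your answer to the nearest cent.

$4.46

PV(remaining dividends) I = 1.31·e^(−0.0362·7/12) = 1.2826
Current forward F = (S − I)·e^(rT) = (128.97 − 1.2826)·e^(0.0362·9/12) = 127.6874 × 1.027522 = 131.2016
Value (long) = (F − K)·e^(−rT) = (131.2016 − 126.62) × 0.973215 = 4.4589
Value = $4.46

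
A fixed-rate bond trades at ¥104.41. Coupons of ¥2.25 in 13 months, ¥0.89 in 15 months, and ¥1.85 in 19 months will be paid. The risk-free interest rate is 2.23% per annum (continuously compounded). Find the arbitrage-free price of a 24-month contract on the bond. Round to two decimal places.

PV(coupons) I = 2.25·e^(−0.0223·13/12) + 0.89·e^(−0.0223·15/12) + 1.85·e^(−0.0223·19/12)
I = 2.1963 + 0.8655 + 1.7858 = 4.8476
F = (S − I)·e^(rT) = (104.41 − 4.8476) · e^(0.0223·24/12)
= 99.5624 · e^0.044600 = 99.5624 × 1.045610 = ¥104.10

¥104.10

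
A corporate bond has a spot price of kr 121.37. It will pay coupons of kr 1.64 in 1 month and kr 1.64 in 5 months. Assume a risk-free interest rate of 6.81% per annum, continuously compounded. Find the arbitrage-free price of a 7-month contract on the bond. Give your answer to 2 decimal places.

kr 122.93

PV(coupons) I = 1.64·e^(−0.0681·1/12) + 1.64·e^(−0.0681·5/12)
I = 1.6307 + 1.5941 = 3.2248
F = (S − I)·e^(rT) = (121.37 − 3.2248) · e^(0.0681·7/12)
= 118.1452 · e^0.039725 = 118.1452 × 1.040525 = kr 122.93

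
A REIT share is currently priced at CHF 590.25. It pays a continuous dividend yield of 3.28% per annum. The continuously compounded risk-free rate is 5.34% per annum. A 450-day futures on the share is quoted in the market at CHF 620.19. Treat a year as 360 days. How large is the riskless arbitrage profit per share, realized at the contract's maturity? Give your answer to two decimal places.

CHF 14.54 per share

Fair futures: F* = S·e^(carry·T), with carry = (r − q) = 0.0534 − 0.0328 = 0.0206
F* = 590.25 · e^(0.0206 × 450/360) = 590.25 · e^0.025750 = 590.25 × 1.026084 = CHF 605.6461
Market CHF 620.19 > fair CHF 605.6461: forward overpriced → cash-and-carry (buy spot, short the forward).
At maturity, profit = |F_mkt − F*| = |620.19 − 605.6461| = CHF 14.54 per share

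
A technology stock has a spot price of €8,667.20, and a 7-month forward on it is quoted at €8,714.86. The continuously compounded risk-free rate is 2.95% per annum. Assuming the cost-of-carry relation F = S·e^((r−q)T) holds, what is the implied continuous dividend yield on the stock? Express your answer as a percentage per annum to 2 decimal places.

From F = S·e^((r−q)T): (r − q) = ln(F/S)/T
ln(8714.86/8667.20) = ln(1.005499) = 0.005484
(r − q) = 0.005484 / (7/12) = 0.009401
q = r − ln(F/S)/T = 0.0295 − 0.009401 = 0.020099
q = 2.01%

2.01%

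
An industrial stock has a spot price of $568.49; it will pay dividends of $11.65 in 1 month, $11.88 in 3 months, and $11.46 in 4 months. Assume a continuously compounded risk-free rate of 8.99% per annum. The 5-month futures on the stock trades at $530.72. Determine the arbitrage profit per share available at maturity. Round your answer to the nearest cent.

$23.86 per share

PV(dividends) I = 11.65·e^(−0.0899·1/12) + 11.88·e^(−0.0899·3/12) + 11.46·e^(−0.0899·4/12) = 34.3007
Fair futures F* = (S − I)·e^(rT) = (568.49 − 34.3007)·e^0.037458 = 534.1893 × 1.038168 = 554.5782
Market $530.72 < fair 554.5782: forward underpriced → reverse cash-and-carry (short the stock, invest proceeds at r, pay the dividends, go long the forward).
Profit at T = |F_mkt − F*| = |530.72 − 554.5782| = $23.86 per share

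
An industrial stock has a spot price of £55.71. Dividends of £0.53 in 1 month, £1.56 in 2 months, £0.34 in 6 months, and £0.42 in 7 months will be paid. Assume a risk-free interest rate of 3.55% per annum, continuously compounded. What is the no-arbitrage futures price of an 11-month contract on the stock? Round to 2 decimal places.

£54.63

PV(dividends) I = 0.53·e^(−0.0355·1/12) + 1.56·e^(−0.0355·2/12) + 0.34·e^(−0.0355·6/12) + 0.42·e^(−0.0355·7/12)
I = 0.5284 + 1.5508 + 0.3340 + 0.4114 = 2.8246
F = (S − I)·e^(rT) = (55.71 − 2.8246) · e^(0.0355·11/12)
= 52.8854 · e^0.032542 = 52.8854 × 1.033077 = £54.63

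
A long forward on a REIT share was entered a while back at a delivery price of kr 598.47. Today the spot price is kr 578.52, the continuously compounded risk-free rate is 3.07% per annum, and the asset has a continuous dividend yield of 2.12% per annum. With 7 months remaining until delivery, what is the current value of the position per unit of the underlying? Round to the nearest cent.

Current fair forward for the remaining 7 months: F = S·e^((r − q)·T), (r − q) = 0.0307 − 0.0212 = 0.0095
F = 578.52 · e^(0.0095 × 7/12) = 578.52 × 1.005557 = 581.7348
Value of long forward = (F − K)·e^(−rT) = (581.7348 − 598.47) · e^(−0.0307·7/12)
= -16.7352 × 0.982251 = -16.44

-kr 16.44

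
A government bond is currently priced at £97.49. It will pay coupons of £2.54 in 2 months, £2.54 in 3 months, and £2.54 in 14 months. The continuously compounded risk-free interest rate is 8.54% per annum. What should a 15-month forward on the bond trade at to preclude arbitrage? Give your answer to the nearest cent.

PV(coupons) I = 2.54·e^(−0.0854·2/12) + 2.54·e^(−0.0854·3/12) + 2.54·e^(−0.0854·14/12)
I = 2.5041 + 2.4863 + 2.2991 = 7.2895
F = (S − I)·e^(rT) = (97.49 − 7.2895) · e^(0.0854·15/12)
= 90.2005 · e^0.106750 = 90.2005 × 1.112656 = £100.36

£100.36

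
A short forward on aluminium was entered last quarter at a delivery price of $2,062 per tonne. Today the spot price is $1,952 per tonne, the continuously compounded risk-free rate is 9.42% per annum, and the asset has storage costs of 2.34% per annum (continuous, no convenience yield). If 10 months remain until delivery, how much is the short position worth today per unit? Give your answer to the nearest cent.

-$84.11 per tonne

Current fair forward for the remaining 10 months: F = S·e^((r + u)·T), (r + u) = 0.0942 + 0.0234 = 0.1176
F = 1952 · e^(0.1176 × 10/12) = 1952 × 1.10296279 = 2152.9834
Value of long forward = (F − K)·e^(−rT) = (2152.9834 − 2062) · e^(−0.0942·10/12)
= 90.9834 × 0.92450206 = 84.11
Short position value = −(long value) = -$84.11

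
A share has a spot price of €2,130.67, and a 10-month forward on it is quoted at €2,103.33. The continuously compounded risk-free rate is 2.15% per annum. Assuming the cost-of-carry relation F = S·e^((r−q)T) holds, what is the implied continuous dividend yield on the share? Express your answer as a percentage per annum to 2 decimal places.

3.70%

From F = S·e^((r−q)T): (r − q) = ln(F/S)/T
ln(2103.33/2130.67) = ln(0.987168) = -0.012915
(r − q) = -0.012915 / (10/12) = -0.015498
q = r − ln(F/S)/T = 0.0215 + 0.015498 = 0.036998
q = 3.70%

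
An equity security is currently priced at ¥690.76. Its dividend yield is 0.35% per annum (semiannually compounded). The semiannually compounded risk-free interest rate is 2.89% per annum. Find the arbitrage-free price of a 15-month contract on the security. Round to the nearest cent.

¥712.86

F = S · (1+r/2)^(2T) / (1+q/2)^(2T)
= 690.76 × 1.036517 / 1.004381 = 690.76 × 1.031996
F = ¥712.86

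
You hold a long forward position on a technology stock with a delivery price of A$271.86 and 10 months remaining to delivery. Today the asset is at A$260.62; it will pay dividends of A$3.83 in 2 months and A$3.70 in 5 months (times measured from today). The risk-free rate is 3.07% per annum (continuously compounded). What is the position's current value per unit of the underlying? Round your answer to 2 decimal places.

-A$11.84

PV(remaining dividends) I = 3.83·e^(−0.0307·2/12) + 3.70·e^(−0.0307·5/12) = 7.4634
Current forward F = (S − I)·e^(rT) = (260.62 − 7.4634)·e^(0.0307·10/12) = 253.1566 × 1.025913 = 259.7166
Value (long) = (F − K)·e^(−rT) = (259.7166 − 271.86) × 0.974741 = -11.8367
Value = -A$11.84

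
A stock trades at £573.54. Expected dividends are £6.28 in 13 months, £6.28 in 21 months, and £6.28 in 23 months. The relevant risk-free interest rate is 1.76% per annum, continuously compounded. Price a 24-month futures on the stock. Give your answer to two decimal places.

£575.11

PV(dividends) I = 6.28·e^(−0.0176·13/12) + 6.28·e^(−0.0176·21/12) + 6.28·e^(−0.0176·23/12)
I = 6.1614 + 6.0895 + 6.0717 = 18.3226
F = (S − I)·e^(rT) = (573.54 − 18.3226) · e^(0.0176·24/12)
= 555.2174 · e^0.035200 = 555.2174 × 1.035827 = £575.11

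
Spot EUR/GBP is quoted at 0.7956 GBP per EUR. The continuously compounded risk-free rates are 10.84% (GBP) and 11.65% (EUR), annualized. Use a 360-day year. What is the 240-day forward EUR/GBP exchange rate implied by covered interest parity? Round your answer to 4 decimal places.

0.7913

F = S·e^((r_GBP − r_EUR)T) = 0.7956 · e^((0.1084 − 0.1165) × 240/360)
= 0.7956 · e^-0.005400 = 0.7956 × 0.994615
F = 0.7913 GBP per EUR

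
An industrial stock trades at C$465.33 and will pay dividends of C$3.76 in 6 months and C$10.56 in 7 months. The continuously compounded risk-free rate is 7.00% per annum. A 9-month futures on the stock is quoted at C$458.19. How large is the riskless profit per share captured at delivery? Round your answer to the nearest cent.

PV(dividends) I = 3.76·e^(−0.0700·6/12) + 10.56·e^(−0.0700·7/12) = 13.7682
Fair futures F* = (S − I)·e^(rT) = (465.33 − 13.7682)·e^0.052500 = 451.5618 × 1.053903 = 475.9023
Market C$458.19 < fair 475.9023: forward underpriced → reverse cash-and-carry (short the stock, invest proceeds at r, pay the dividends, go long the forward).
Profit at T = |F_mkt − F*| = |458.19 − 475.9023| = C$17.71 per share

C$17.71 per share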